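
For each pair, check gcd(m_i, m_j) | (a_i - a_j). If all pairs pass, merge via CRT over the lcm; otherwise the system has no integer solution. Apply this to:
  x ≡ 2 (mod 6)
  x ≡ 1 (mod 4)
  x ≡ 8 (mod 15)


Moduli 6, 4, 15 are not pairwise coprime, so CRT works modulo lcm(m_i) when all pairwise compatibility conditions hold.
Pairwise compatibility: gcd(m_i, m_j) must divide a_i - a_j for every pair.
Merge one congruence at a time:
  Start: x ≡ 2 (mod 6).
  Combine with x ≡ 1 (mod 4): gcd(6, 4) = 2, and 1 - 2 = -1 is NOT divisible by 2.
    ⇒ system is inconsistent (no integer solution).

No solution (the system is inconsistent).


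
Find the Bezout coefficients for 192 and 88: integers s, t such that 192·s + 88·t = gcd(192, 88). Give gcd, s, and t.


Euclidean algorithm on (192, 88) — divide until remainder is 0:
  192 = 2 · 88 + 16
  88 = 5 · 16 + 8
  16 = 2 · 8 + 0
gcd(192, 88) = 8.
Track Bezout coefficients alongside the remainders: start with r₀ = 192 = a·1 + b·0 (s = 1, t = 0) and r₁ = 88 = a·0 + b·1 (s = 0, t = 1); each new remainder r_{k+1} = r_{k-1} − q_k·r_k inherits s_{k+1} = s_{k-1} − q_k·s_k, t_{k+1} = t_{k-1} − q_k·t_k, so r_k = a·s_k + b·t_k at every step:
  q = 2: r = 16, s = 1 − 2·0 = 1, t = 0 − 2·1 = -2  (check: 192·1 + 88·(-2) = 16)
  q = 5: r = 8, s = 0 − 5·1 = -5, t = 1 − 5·(-2) = 11  (check: 192·(-5) + 88·11 = 8)
The row with r = 8 (the gcd) gives the Bezout coefficients s = -5, t = 11.
Result: 192 · (-5) + 88 · (11) = 8.

gcd(192, 88) = 8; s = -5, t = 11 (check: 192·(-5) + 88·11 = 8).


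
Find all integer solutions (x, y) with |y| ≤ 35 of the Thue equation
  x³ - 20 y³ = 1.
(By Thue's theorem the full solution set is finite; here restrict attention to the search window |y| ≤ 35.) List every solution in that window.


The equation is x³ - 20y³ = 1. For fixed y, x³ = 20·y³ + 1, so a solution requires the RHS to be a perfect cube.
Strategy: iterate y from -35 to 35, compute RHS = 20·y³ + 1, and check whether it is a (positive or negative) perfect cube.
Check small values of y:
  y = 0: RHS = 1 = (1)³ ⇒ x = 1 works.
  y = 1: RHS = 21 is not a perfect cube.
  y = -1: RHS = -19 is not a perfect cube.
  y = 2: RHS = 161 is not a perfect cube.
  y = -2: RHS = -159 is not a perfect cube.
  y = 3: RHS = 541 is not a perfect cube.
  y = -3: RHS = -539 is not a perfect cube.
Continuing, at y = -7: RHS = -6859 = (-19)³ ⇒ x = -19 works.
Searching the remaining y in |y| ≤ 35 finds no further solutions.
Collected solutions: (1, 0), (-19, -7).

Solutions (with |y| ≤ 35): (1, 0), (-19, -7).


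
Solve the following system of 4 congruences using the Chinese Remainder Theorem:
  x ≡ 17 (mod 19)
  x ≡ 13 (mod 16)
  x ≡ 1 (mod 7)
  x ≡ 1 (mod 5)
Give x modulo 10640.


Product of moduli M = 19 · 16 · 7 · 5 = 10640.
Merge one congruence at a time:
  Start: x ≡ 17 (mod 19).
  Combine with x ≡ 13 (mod 16); new modulus lcm = 304.
    Write x = 17 + 19·t and substitute into x ≡ 13 (mod 16): 19·t ≡ 13 − 17 = -4 (mod 16).
    Reduce coefficients mod 16: 3·t ≡ 12 (mod 16).
    The inverse of 3 mod 16 is 11 (since 3·11 = 33 = 2·16 + 1), so t ≡ 11·12 = 132 ≡ 4 (mod 16).
    Then x = 17 + 19·4 = 93, valid modulo lcm(19, 16) = 304: x ≡ 93 (mod 304).
  Combine with x ≡ 1 (mod 7); new modulus lcm = 2128.
    Write x = 93 + 304·t and substitute into x ≡ 1 (mod 7): 304·t ≡ 1 − 93 = -92 (mod 7).
    Reduce coefficients mod 7: 3·t ≡ 6 (mod 7).
    The inverse of 3 mod 7 is 5 (since 3·5 = 15 = 2·7 + 1), so t ≡ 5·6 = 30 ≡ 2 (mod 7).
    Then x = 93 + 304·2 = 701, valid modulo lcm(304, 7) = 2128: x ≡ 701 (mod 2128).
  Combine with x ≡ 1 (mod 5); new modulus lcm = 10640.
    Write x = 701 + 2128·t and substitute into x ≡ 1 (mod 5): 2128·t ≡ 1 − 701 = -700 (mod 5).
    Reduce coefficients mod 5: 3·t ≡ 0 (mod 5).
    The inverse of 3 mod 5 is 2 (since 3·2 = 6 = 1·5 + 1), so t ≡ 2·0 = 0 ≡ 0 (mod 5).
    Then x = 701 + 2128·0 = 701, valid modulo lcm(2128, 5) = 10640: x ≡ 701 (mod 10640).
Verify against each original: 701 mod 19 = 17, 701 mod 16 = 13, 701 mod 7 = 1, 701 mod 5 = 1.

x ≡ 701 (mod 10640).


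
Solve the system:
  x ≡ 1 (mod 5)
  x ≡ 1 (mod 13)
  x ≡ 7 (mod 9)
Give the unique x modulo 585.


Moduli 5, 13, 9 are pairwise coprime; by CRT there is a unique solution modulo M = 5 · 13 · 9 = 585.
Solve pairwise, accumulating the modulus:
  Start with x ≡ 1 (mod 5).
  Combine with x ≡ 1 (mod 13): since gcd(5, 13) = 1, we get a unique residue mod 65.
    Write x = 1 + 5·t and substitute into x ≡ 1 (mod 13): 5·t ≡ 1 − 1 = 0 (mod 13).
    The inverse of 5 mod 13 is 8 (since 5·8 = 40 = 3·13 + 1), so t ≡ 8·0 = 0 ≡ 0 (mod 13).
    Then x = 1 + 5·0 = 1, valid modulo lcm(5, 13) = 65: x ≡ 1 (mod 65).
  Combine with x ≡ 7 (mod 9): since gcd(65, 9) = 1, we get a unique residue mod 585.
    Write x = 1 + 65·t and substitute into x ≡ 7 (mod 9): 65·t ≡ 7 − 1 = 6 (mod 9).
    Reduce coefficients mod 9: 2·t ≡ 6 (mod 9).
    The inverse of 2 mod 9 is 5 (since 2·5 = 10 = 1·9 + 1), so t ≡ 5·6 = 30 ≡ 3 (mod 9).
    Then x = 1 + 65·3 = 196, valid modulo lcm(65, 9) = 585: x ≡ 196 (mod 585).
Verify: 196 mod 5 = 1 ✓, 196 mod 13 = 1 ✓, 196 mod 9 = 7 ✓.

x ≡ 196 (mod 585).


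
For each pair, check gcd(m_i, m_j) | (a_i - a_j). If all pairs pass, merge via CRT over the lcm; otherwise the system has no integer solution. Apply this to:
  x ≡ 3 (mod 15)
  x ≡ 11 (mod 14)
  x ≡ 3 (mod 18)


Moduli 15, 14, 18 are not pairwise coprime, so CRT works modulo lcm(m_i) when all pairwise compatibility conditions hold.
Pairwise compatibility: gcd(m_i, m_j) must divide a_i - a_j for every pair.
Merge one congruence at a time:
  Start: x ≡ 3 (mod 15).
  Combine with x ≡ 11 (mod 14): gcd(15, 14) = 1; 11 - 3 = 8, which IS divisible by 1, so compatible.
    Write x = 3 + 15·t and substitute into x ≡ 11 (mod 14): 15·t ≡ 11 − 3 = 8 (mod 14).
    Reduce coefficients mod 14: 1·t ≡ 8 (mod 14).
    So t ≡ 8 (mod 14).
    Then x = 3 + 15·8 = 123, valid modulo lcm(15, 14) = 210: x ≡ 123 (mod 210).
  Combine with x ≡ 3 (mod 18): gcd(210, 18) = 6; 3 - 123 = -120, which IS divisible by 6, so compatible.
    Write x = 123 + 210·t and substitute into x ≡ 3 (mod 18): 210·t ≡ 3 − 123 = -120 (mod 18).
    Divide the congruence (and modulus) by g = 6: 35·t ≡ -20 (mod 3).
    Reduce coefficients mod 3: 2·t ≡ 1 (mod 3).
    The inverse of 2 mod 3 is 2 (since 2·2 = 4 = 1·3 + 1), so t ≡ 2·1 = 2 ≡ 2 (mod 3).
    Then x = 123 + 210·2 = 543, valid modulo lcm(210, 18) = 630: x ≡ 543 (mod 630).
Verify: 543 mod 15 = 3, 543 mod 14 = 11, 543 mod 18 = 3.

x ≡ 543 (mod 630).


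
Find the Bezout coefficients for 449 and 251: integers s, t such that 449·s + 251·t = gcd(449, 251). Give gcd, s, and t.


Euclidean algorithm on (449, 251) — divide until remainder is 0:
  449 = 1 · 251 + 198
  251 = 1 · 198 + 53
  198 = 3 · 53 + 39
  53 = 1 · 39 + 14
  39 = 2 · 14 + 11
  14 = 1 · 11 + 3
  11 = 3 · 3 + 2
  3 = 1 · 2 + 1
  2 = 2 · 1 + 0
gcd(449, 251) = 1.
Track Bezout coefficients alongside the remainders: start with r₀ = 449 = a·1 + b·0 (s = 1, t = 0) and r₁ = 251 = a·0 + b·1 (s = 0, t = 1); each new remainder r_{k+1} = r_{k-1} − q_k·r_k inherits s_{k+1} = s_{k-1} − q_k·s_k, t_{k+1} = t_{k-1} − q_k·t_k, so r_k = a·s_k + b·t_k at every step:
  q = 1: r = 198, s = 1 − 1·0 = 1, t = 0 − 1·1 = -1  (check: 449·1 + 251·(-1) = 198)
  q = 1: r = 53, s = 0 − 1·1 = -1, t = 1 − 1·(-1) = 2  (check: 449·(-1) + 251·2 = 53)
  q = 3: r = 39, s = 1 − 3·(-1) = 4, t = -1 − 3·2 = -7  (check: 449·4 + 251·(-7) = 39)
  q = 1: r = 14, s = -1 − 1·4 = -5, t = 2 − 1·(-7) = 9  (check: 449·(-5) + 251·9 = 14)
  q = 2: r = 11, s = 4 − 2·(-5) = 14, t = -7 − 2·9 = -25  (check: 449·14 + 251·(-25) = 11)
  q = 1: r = 3, s = -5 − 1·14 = -19, t = 9 − 1·(-25) = 34  (check: 449·(-19) + 251·34 = 3)
  q = 3: r = 2, s = 14 − 3·(-19) = 71, t = -25 − 3·34 = -127  (check: 449·71 + 251·(-127) = 2)
  q = 1: r = 1, s = -19 − 1·71 = -90, t = 34 − 1·(-127) = 161  (check: 449·(-90) + 251·161 = 1)
The row with r = 1 (the gcd) gives the Bezout coefficients s = -90, t = 161.
Result: 449 · (-90) + 251 · (161) = 1.

gcd(449, 251) = 1; s = -90, t = 161 (check: 449·(-90) + 251·161 = 1).


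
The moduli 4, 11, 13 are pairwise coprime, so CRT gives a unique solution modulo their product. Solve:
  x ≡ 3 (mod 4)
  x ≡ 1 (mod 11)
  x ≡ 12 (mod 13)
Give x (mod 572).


Moduli 4, 11, 13 are pairwise coprime; by CRT there is a unique solution modulo M = 4 · 11 · 13 = 572.
Solve pairwise, accumulating the modulus:
  Start with x ≡ 3 (mod 4).
  Combine with x ≡ 1 (mod 11): since gcd(4, 11) = 1, we get a unique residue mod 44.
    Write x = 3 + 4·t and substitute into x ≡ 1 (mod 11): 4·t ≡ 1 − 3 = -2 (mod 11).
    Reduce coefficients mod 11: 4·t ≡ 9 (mod 11).
    The inverse of 4 mod 11 is 3 (since 4·3 = 12 = 1·11 + 1), so t ≡ 3·9 = 27 ≡ 5 (mod 11).
    Then x = 3 + 4·5 = 23, valid modulo lcm(4, 11) = 44: x ≡ 23 (mod 44).
  Combine with x ≡ 12 (mod 13): since gcd(44, 13) = 1, we get a unique residue mod 572.
    Write x = 23 + 44·t and substitute into x ≡ 12 (mod 13): 44·t ≡ 12 − 23 = -11 (mod 13).
    Reduce coefficients mod 13: 5·t ≡ 2 (mod 13).
    The inverse of 5 mod 13 is 8 (since 5·8 = 40 = 3·13 + 1), so t ≡ 8·2 = 16 ≡ 3 (mod 13).
    Then x = 23 + 44·3 = 155, valid modulo lcm(44, 13) = 572: x ≡ 155 (mod 572).
Verify: 155 mod 4 = 3 ✓, 155 mod 11 = 1 ✓, 155 mod 13 = 12 ✓.

x ≡ 155 (mod 572).


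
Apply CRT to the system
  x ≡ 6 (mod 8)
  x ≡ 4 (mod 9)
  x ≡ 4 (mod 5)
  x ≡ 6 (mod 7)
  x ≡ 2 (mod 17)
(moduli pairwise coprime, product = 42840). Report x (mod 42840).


Product of moduli M = 8 · 9 · 5 · 7 · 17 = 42840.
Merge one congruence at a time:
  Start: x ≡ 6 (mod 8).
  Combine with x ≡ 4 (mod 9); new modulus lcm = 72.
    Write x = 6 + 8·t and substitute into x ≡ 4 (mod 9): 8·t ≡ 4 − 6 = -2 (mod 9).
    Reduce coefficients mod 9: 8·t ≡ 7 (mod 9).
    The inverse of 8 mod 9 is 8 (since 8·8 = 64 = 7·9 + 1), so t ≡ 8·7 = 56 ≡ 2 (mod 9).
    Then x = 6 + 8·2 = 22, valid modulo lcm(8, 9) = 72: x ≡ 22 (mod 72).
  Combine with x ≡ 4 (mod 5); new modulus lcm = 360.
    Write x = 22 + 72·t and substitute into x ≡ 4 (mod 5): 72·t ≡ 4 − 22 = -18 (mod 5).
    Reduce coefficients mod 5: 2·t ≡ 2 (mod 5).
    The inverse of 2 mod 5 is 3 (since 2·3 = 6 = 1·5 + 1), so t ≡ 3·2 = 6 ≡ 1 (mod 5).
    Then x = 22 + 72·1 = 94, valid modulo lcm(72, 5) = 360: x ≡ 94 (mod 360).
  Combine with x ≡ 6 (mod 7); new modulus lcm = 2520.
    Write x = 94 + 360·t and substitute into x ≡ 6 (mod 7): 360·t ≡ 6 − 94 = -88 (mod 7).
    Reduce coefficients mod 7: 3·t ≡ 3 (mod 7).
    The inverse of 3 mod 7 is 5 (since 3·5 = 15 = 2·7 + 1), so t ≡ 5·3 = 15 ≡ 1 (mod 7).
    Then x = 94 + 360·1 = 454, valid modulo lcm(360, 7) = 2520: x ≡ 454 (mod 2520).
  Combine with x ≡ 2 (mod 17); new modulus lcm = 42840.
    Write x = 454 + 2520·t and substitute into x ≡ 2 (mod 17): 2520·t ≡ 2 − 454 = -452 (mod 17).
    Reduce coefficients mod 17: 4·t ≡ 7 (mod 17).
    The inverse of 4 mod 17 is 13 (since 4·13 = 52 = 3·17 + 1), so t ≡ 13·7 = 91 ≡ 6 (mod 17).
    Then x = 454 + 2520·6 = 15574, valid modulo lcm(2520, 17) = 42840: x ≡ 15574 (mod 42840).
Verify against each original: 15574 mod 8 = 6, 15574 mod 9 = 4, 15574 mod 5 = 4, 15574 mod 7 = 6, 15574 mod 17 = 2.

x ≡ 15574 (mod 42840).


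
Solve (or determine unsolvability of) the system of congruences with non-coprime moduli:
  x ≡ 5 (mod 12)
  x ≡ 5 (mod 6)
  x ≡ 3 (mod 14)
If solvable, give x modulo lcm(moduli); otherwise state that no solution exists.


Moduli 12, 6, 14 are not pairwise coprime, so CRT works modulo lcm(m_i) when all pairwise compatibility conditions hold.
Pairwise compatibility: gcd(m_i, m_j) must divide a_i - a_j for every pair.
Merge one congruence at a time:
  Start: x ≡ 5 (mod 12).
  Combine with x ≡ 5 (mod 6): gcd(12, 6) = 6; 5 - 5 = 0, which IS divisible by 6, so compatible.
    Write x = 5 + 12·t and substitute into x ≡ 5 (mod 6): 12·t ≡ 5 − 5 = 0 (mod 6).
    Divide the congruence (and modulus) by g = 6: 2·t ≡ 0 (mod 1).
    Modulo 1 every t works; take t = 0.
    Then x = 5 + 12·0 = 5, valid modulo lcm(12, 6) = 12: x ≡ 5 (mod 12).
  Combine with x ≡ 3 (mod 14): gcd(12, 14) = 2; 3 - 5 = -2, which IS divisible by 2, so compatible.
    Write x = 5 + 12·t and substitute into x ≡ 3 (mod 14): 12·t ≡ 3 − 5 = -2 (mod 14).
    Divide the congruence (and modulus) by g = 2: 6·t ≡ -1 (mod 7).
    Reduce coefficients mod 7: 6·t ≡ 6 (mod 7).
    The inverse of 6 mod 7 is 6 (since 6·6 = 36 = 5·7 + 1), so t ≡ 6·6 = 36 ≡ 1 (mod 7).
    Then x = 5 + 12·1 = 17, valid modulo lcm(12, 14) = 84: x ≡ 17 (mod 84).
Verify: 17 mod 12 = 5, 17 mod 6 = 5, 17 mod 14 = 3.

x ≡ 17 (mod 84).


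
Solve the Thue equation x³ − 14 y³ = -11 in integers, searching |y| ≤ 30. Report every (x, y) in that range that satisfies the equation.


The equation is x³ - 14y³ = -11. For fixed y, x³ = 14·y³ − 11, so a solution requires the RHS to be a perfect cube.
Strategy: iterate y from -30 to 30, compute RHS = 14·y³ − 11, and check whether it is a (positive or negative) perfect cube.
Check small values of y:
  y = 0: RHS = -11 is not a perfect cube.
  y = 1: RHS = 3 is not a perfect cube.
  y = -1: RHS = -25 is not a perfect cube.
  y = 2: RHS = 101 is not a perfect cube.
  y = -2: RHS = -123 is not a perfect cube.
  y = 3: RHS = 367 is not a perfect cube.
  y = -3: RHS = -389 is not a perfect cube.
Continuing the search up to |y| = 30 finds no solutions either.
No (x, y) in the scanned range satisfies the equation.

No integer solutions with |y| ≤ 30.


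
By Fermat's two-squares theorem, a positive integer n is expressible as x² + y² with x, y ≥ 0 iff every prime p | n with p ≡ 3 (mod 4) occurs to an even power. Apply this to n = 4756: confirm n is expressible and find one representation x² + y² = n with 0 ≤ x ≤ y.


Step 1: Factor n = 4756 = 2^2 · 29 · 41.
Step 2: Check the mod-4 condition on each prime factor: 2 = 2 (special); 29 ≡ 1 (mod 4), exponent 1; 41 ≡ 1 (mod 4), exponent 1.
All primes ≡ 3 (mod 4) appear to even exponent (or don't appear), so by the two-squares theorem n IS expressible as a sum of two squares.
Step 3: Build a representation. Group n = k² · m with k = 2 and m = 29 · 41 = 1189 (a product of primes ≡ 1 (mod 4)); a representation of m scales to one of n via (k·x)² + (k·y)² = k²(x² + y²). Each prime p ≡ 1 (mod 4) is itself a sum of two squares; find a² by testing p − a² for a perfect square:
  29: 29 − 1² = 28, 29 − 2² = 25 = 5² ⇒ 29 = 2² + 5².
  41: 41 − 1² = 40, 41 − 2² = 37, 41 − 3² = 32, 41 − 4² = 25 = 5² ⇒ 41 = 4² + 5².
  Combine using the Brahmagupta–Fibonacci identity (a² + b²)(c² + d²) = (ac − bd)² + (ad + bc)² = (ac + bd)² + (ad − bc)²:
  29 · 41 = 1189: from (2² + 5²)(4² + 5²), take (2·4 − 5·5, 2·5 + 5·4) = (8 − 25, 10 + 20) = (-17, 30); dropping signs (only squares matter) gives (17, 30); check 17² + 30² = 289 + 900 = 1189 ✓.
  Scale by k = 2: (2·17, 2·30) = (34, 60).
Step 4: Order so x ≤ y and verify: 34² + 60² = 1156 + 3600 = 4756 = n. ✓

n = 4756 = 34² + 60² (one valid representation with x ≤ y).


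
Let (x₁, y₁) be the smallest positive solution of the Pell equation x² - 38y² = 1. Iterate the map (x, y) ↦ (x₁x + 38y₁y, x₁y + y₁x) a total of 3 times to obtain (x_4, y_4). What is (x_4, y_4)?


Step 1: Find the fundamental solution (x₁, y₁) of x² - 38y² = 1.
  Expand √38 as a continued fraction. a₀ = ⌊√38⌋ = 6; iterate m_{k+1} = d_k·a_k − m_k, d_{k+1} = (38 − m_{k+1}²)/d_k, a_{k+1} = ⌊(a₀ + m_{k+1})/d_{k+1}⌋ (starting m₀ = 0, d₀ = 1), with convergents p_k = a_k·p_{k-1} + p_{k-2}, q_k = a_k·q_{k-1} + q_{k-2} (p₋₁ = 1, q₋₁ = 0):
  k = 0: a₀ = 6; p₀/q₀ = 6/1; p₀² − 38·q₀² = 36 − 38 = -2.
  k = 1: m = 6, d = 2, a = ⌊(6 + 6)/2⌋ = 6; p/q = (6·6 + 1)/(6·1 + 0) = 37/6; p² − 38·q² = 1369 − 1368 = 1.
  The first convergent with p² − 38·q² = 1 gives the fundamental solution (x₁, y₁) = (37, 6).
Step 2: Apply the recurrence (x_{n+1}, y_{n+1}) = (x₁x_n + 38y₁y_n, x₁y_n + y₁x_n) repeatedly.
  From (x_1, y_1) = (37, 6): x_2 = 37·37 + 38·6·6 = 2737; y_2 = 37·6 + 6·37 = 444.
  From (x_2, y_2) = (2737, 444): x_3 = 37·2737 + 38·6·444 = 202501; y_3 = 37·444 + 6·2737 = 32850.
  From (x_3, y_3) = (202501, 32850): x_4 = 37·202501 + 38·6·32850 = 14982337; y_4 = 37·32850 + 6·202501 = 2430456.
Step 3: Verify x_4² - 38·y_4² = 224470421981569 - 224470421981568 = 1 (should be 1). ✓

(x_1, y_1) = (37, 6); (x_4, y_4) = (14982337, 2430456).


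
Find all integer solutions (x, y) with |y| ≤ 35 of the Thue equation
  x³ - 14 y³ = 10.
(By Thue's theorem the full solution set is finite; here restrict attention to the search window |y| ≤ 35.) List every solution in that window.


The equation is x³ - 14y³ = 10. For fixed y, x³ = 14·y³ + 10, so a solution requires the RHS to be a perfect cube.
Strategy: iterate y from -35 to 35, compute RHS = 14·y³ + 10, and check whether it is a (positive or negative) perfect cube.
Check small values of y:
  y = 0: RHS = 10 is not a perfect cube.
  y = 1: RHS = 24 is not a perfect cube.
  y = -1: RHS = -4 is not a perfect cube.
  y = 2: RHS = 122 is not a perfect cube.
  y = -2: RHS = -102 is not a perfect cube.
  y = 3: RHS = 388 is not a perfect cube.
  y = -3: RHS = -368 is not a perfect cube.
Continuing the search up to |y| = 35 finds no solutions either.
No (x, y) in the scanned range satisfies the equation.

No integer solutions with |y| ≤ 35.


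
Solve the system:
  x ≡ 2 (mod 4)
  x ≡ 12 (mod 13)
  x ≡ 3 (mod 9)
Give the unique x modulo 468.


Moduli 4, 13, 9 are pairwise coprime; by CRT there is a unique solution modulo M = 4 · 13 · 9 = 468.
Solve pairwise, accumulating the modulus:
  Start with x ≡ 2 (mod 4).
  Combine with x ≡ 12 (mod 13): since gcd(4, 13) = 1, we get a unique residue mod 52.
    Write x = 2 + 4·t and substitute into x ≡ 12 (mod 13): 4·t ≡ 12 − 2 = 10 (mod 13).
    The inverse of 4 mod 13 is 10 (since 4·10 = 40 = 3·13 + 1), so t ≡ 10·10 = 100 ≡ 9 (mod 13).
    Then x = 2 + 4·9 = 38, valid modulo lcm(4, 13) = 52: x ≡ 38 (mod 52).
  Combine with x ≡ 3 (mod 9): since gcd(52, 9) = 1, we get a unique residue mod 468.
    Write x = 38 + 52·t and substitute into x ≡ 3 (mod 9): 52·t ≡ 3 − 38 = -35 (mod 9).
    Reduce coefficients mod 9: 7·t ≡ 1 (mod 9).
    The inverse of 7 mod 9 is 4 (since 7·4 = 28 = 3·9 + 1), so t ≡ 4·1 = 4 ≡ 4 (mod 9).
    Then x = 38 + 52·4 = 246, valid modulo lcm(52, 9) = 468: x ≡ 246 (mod 468).
Verify: 246 mod 4 = 2 ✓, 246 mod 13 = 12 ✓, 246 mod 9 = 3 ✓.

x ≡ 246 (mod 468).


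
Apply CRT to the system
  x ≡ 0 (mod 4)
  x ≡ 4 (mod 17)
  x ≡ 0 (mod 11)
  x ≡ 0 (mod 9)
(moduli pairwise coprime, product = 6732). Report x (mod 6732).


Product of moduli M = 4 · 17 · 11 · 9 = 6732.
Merge one congruence at a time:
  Start: x ≡ 0 (mod 4).
  Combine with x ≡ 4 (mod 17); new modulus lcm = 68.
    Write x = 0 + 4·t and substitute into x ≡ 4 (mod 17): 4·t ≡ 4 − 0 = 4 (mod 17).
    The inverse of 4 mod 17 is 13 (since 4·13 = 52 = 3·17 + 1), so t ≡ 13·4 = 52 ≡ 1 (mod 17).
    Then x = 0 + 4·1 = 4, valid modulo lcm(4, 17) = 68: x ≡ 4 (mod 68).
  Combine with x ≡ 0 (mod 11); new modulus lcm = 748.
    Write x = 4 + 68·t and substitute into x ≡ 0 (mod 11): 68·t ≡ 0 − 4 = -4 (mod 11).
    Reduce coefficients mod 11: 2·t ≡ 7 (mod 11).
    The inverse of 2 mod 11 is 6 (since 2·6 = 12 = 1·11 + 1), so t ≡ 6·7 = 42 ≡ 9 (mod 11).
    Then x = 4 + 68·9 = 616, valid modulo lcm(68, 11) = 748: x ≡ 616 (mod 748).
  Combine with x ≡ 0 (mod 9); new modulus lcm = 6732.
    Write x = 616 + 748·t and substitute into x ≡ 0 (mod 9): 748·t ≡ 0 − 616 = -616 (mod 9).
    Reduce coefficients mod 9: 1·t ≡ 5 (mod 9).
    So t ≡ 5 (mod 9).
    Then x = 616 + 748·5 = 4356, valid modulo lcm(748, 9) = 6732: x ≡ 4356 (mod 6732).
Verify against each original: 4356 mod 4 = 0, 4356 mod 17 = 4, 4356 mod 11 = 0, 4356 mod 9 = 0.

x ≡ 4356 (mod 6732).


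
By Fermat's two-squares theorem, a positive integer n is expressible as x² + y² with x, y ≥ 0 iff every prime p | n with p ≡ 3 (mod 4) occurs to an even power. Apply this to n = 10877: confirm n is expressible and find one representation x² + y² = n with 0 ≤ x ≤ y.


Step 1: Factor n = 10877 = 73 · 149.
Step 2: Check the mod-4 condition on each prime factor: 73 ≡ 1 (mod 4), exponent 1; 149 ≡ 1 (mod 4), exponent 1.
All primes ≡ 3 (mod 4) appear to even exponent (or don't appear), so by the two-squares theorem n IS expressible as a sum of two squares.
Step 3: Build a representation. Here n = 73 · 149 is a product of primes ≡ 1 (mod 4). Each prime p ≡ 1 (mod 4) is itself a sum of two squares; find a² by testing p − a² for a perfect square:
  73: 73 − 1² = 72, 73 − 2² = 69, 73 − 3² = 64 = 8² ⇒ 73 = 3² + 8².
  149: 149 − 1² = 148, 149 − 2² = 145, 149 − 3² = 140, 149 − 4² = 133, 149 − 5² = 124, 149 − 6² = 113, 149 − 7² = 100 = 10² ⇒ 149 = 7² + 10².
  Combine using the Brahmagupta–Fibonacci identity (a² + b²)(c² + d²) = (ac − bd)² + (ad + bc)² = (ac + bd)² + (ad − bc)²:
  73 · 149 = 10877: from (3² + 8²)(7² + 10²), take (3·7 − 8·10, 3·10 + 8·7) = (21 − 80, 30 + 56) = (-59, 86); dropping signs (only squares matter) gives (59, 86); check 59² + 86² = 3481 + 7396 = 10877 ✓.
Step 4: Order so x ≤ y and verify: 59² + 86² = 3481 + 7396 = 10877 = n. ✓

n = 10877 = 59² + 86² (one valid representation with x ≤ y).


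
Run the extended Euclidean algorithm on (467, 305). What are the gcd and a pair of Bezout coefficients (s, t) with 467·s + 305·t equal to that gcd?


Euclidean algorithm on (467, 305) — divide until remainder is 0:
  467 = 1 · 305 + 162
  305 = 1 · 162 + 143
  162 = 1 · 143 + 19
  143 = 7 · 19 + 10
  19 = 1 · 10 + 9
  10 = 1 · 9 + 1
  9 = 9 · 1 + 0
gcd(467, 305) = 1.
Track Bezout coefficients alongside the remainders: start with r₀ = 467 = a·1 + b·0 (s = 1, t = 0) and r₁ = 305 = a·0 + b·1 (s = 0, t = 1); each new remainder r_{k+1} = r_{k-1} − q_k·r_k inherits s_{k+1} = s_{k-1} − q_k·s_k, t_{k+1} = t_{k-1} − q_k·t_k, so r_k = a·s_k + b·t_k at every step:
  q = 1: r = 162, s = 1 − 1·0 = 1, t = 0 − 1·1 = -1  (check: 467·1 + 305·(-1) = 162)
  q = 1: r = 143, s = 0 − 1·1 = -1, t = 1 − 1·(-1) = 2  (check: 467·(-1) + 305·2 = 143)
  q = 1: r = 19, s = 1 − 1·(-1) = 2, t = -1 − 1·2 = -3  (check: 467·2 + 305·(-3) = 19)
  q = 7: r = 10, s = -1 − 7·2 = -15, t = 2 − 7·(-3) = 23  (check: 467·(-15) + 305·23 = 10)
  q = 1: r = 9, s = 2 − 1·(-15) = 17, t = -3 − 1·23 = -26  (check: 467·17 + 305·(-26) = 9)
  q = 1: r = 1, s = -15 − 1·17 = -32, t = 23 − 1·(-26) = 49  (check: 467·(-32) + 305·49 = 1)
The row with r = 1 (the gcd) gives the Bezout coefficients s = -32, t = 49.
Result: 467 · (-32) + 305 · (49) = 1.

gcd(467, 305) = 1; s = -32, t = 49 (check: 467·(-32) + 305·49 = 1).


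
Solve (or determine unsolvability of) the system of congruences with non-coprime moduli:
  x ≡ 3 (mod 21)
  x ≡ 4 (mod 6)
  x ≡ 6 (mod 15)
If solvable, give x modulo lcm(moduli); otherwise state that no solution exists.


Moduli 21, 6, 15 are not pairwise coprime, so CRT works modulo lcm(m_i) when all pairwise compatibility conditions hold.
Pairwise compatibility: gcd(m_i, m_j) must divide a_i - a_j for every pair.
Merge one congruence at a time:
  Start: x ≡ 3 (mod 21).
  Combine with x ≡ 4 (mod 6): gcd(21, 6) = 3, and 4 - 3 = 1 is NOT divisible by 3.
    ⇒ system is inconsistent (no integer solution).

No solution (the system is inconsistent).


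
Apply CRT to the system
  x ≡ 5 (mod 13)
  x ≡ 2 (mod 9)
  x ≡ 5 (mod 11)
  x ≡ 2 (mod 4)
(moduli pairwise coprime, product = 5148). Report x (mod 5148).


Product of moduli M = 13 · 9 · 11 · 4 = 5148.
Merge one congruence at a time:
  Start: x ≡ 5 (mod 13).
  Combine with x ≡ 2 (mod 9); new modulus lcm = 117.
    Write x = 5 + 13·t and substitute into x ≡ 2 (mod 9): 13·t ≡ 2 − 5 = -3 (mod 9).
    Reduce coefficients mod 9: 4·t ≡ 6 (mod 9).
    The inverse of 4 mod 9 is 7 (since 4·7 = 28 = 3·9 + 1), so t ≡ 7·6 = 42 ≡ 6 (mod 9).
    Then x = 5 + 13·6 = 83, valid modulo lcm(13, 9) = 117: x ≡ 83 (mod 117).
  Combine with x ≡ 5 (mod 11); new modulus lcm = 1287.
    Write x = 83 + 117·t and substitute into x ≡ 5 (mod 11): 117·t ≡ 5 − 83 = -78 (mod 11).
    Reduce coefficients mod 11: 7·t ≡ 10 (mod 11).
    The inverse of 7 mod 11 is 8 (since 7·8 = 56 = 5·11 + 1), so t ≡ 8·10 = 80 ≡ 3 (mod 11).
    Then x = 83 + 117·3 = 434, valid modulo lcm(117, 11) = 1287: x ≡ 434 (mod 1287).
  Combine with x ≡ 2 (mod 4); new modulus lcm = 5148.
    Write x = 434 + 1287·t and substitute into x ≡ 2 (mod 4): 1287·t ≡ 2 − 434 = -432 (mod 4).
    Reduce coefficients mod 4: 3·t ≡ 0 (mod 4).
    The inverse of 3 mod 4 is 3 (since 3·3 = 9 = 2·4 + 1), so t ≡ 3·0 = 0 ≡ 0 (mod 4).
    Then x = 434 + 1287·0 = 434, valid modulo lcm(1287, 4) = 5148: x ≡ 434 (mod 5148).
Verify against each original: 434 mod 13 = 5, 434 mod 9 = 2, 434 mod 11 = 5, 434 mod 4 = 2.

x ≡ 434 (mod 5148).


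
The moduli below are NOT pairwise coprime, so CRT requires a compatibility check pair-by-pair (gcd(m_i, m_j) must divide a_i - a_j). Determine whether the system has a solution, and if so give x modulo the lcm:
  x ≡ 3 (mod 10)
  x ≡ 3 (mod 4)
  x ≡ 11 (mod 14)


Moduli 10, 4, 14 are not pairwise coprime, so CRT works modulo lcm(m_i) when all pairwise compatibility conditions hold.
Pairwise compatibility: gcd(m_i, m_j) must divide a_i - a_j for every pair.
Merge one congruence at a time:
  Start: x ≡ 3 (mod 10).
  Combine with x ≡ 3 (mod 4): gcd(10, 4) = 2; 3 - 3 = 0, which IS divisible by 2, so compatible.
    Write x = 3 + 10·t and substitute into x ≡ 3 (mod 4): 10·t ≡ 3 − 3 = 0 (mod 4).
    Divide the congruence (and modulus) by g = 2: 5·t ≡ 0 (mod 2).
    Reduce coefficients mod 2: 1·t ≡ 0 (mod 2).
    So t ≡ 0 (mod 2).
    Then x = 3 + 10·0 = 3, valid modulo lcm(10, 4) = 20: x ≡ 3 (mod 20).
  Combine with x ≡ 11 (mod 14): gcd(20, 14) = 2; 11 - 3 = 8, which IS divisible by 2, so compatible.
    Write x = 3 + 20·t and substitute into x ≡ 11 (mod 14): 20·t ≡ 11 − 3 = 8 (mod 14).
    Divide the congruence (and modulus) by g = 2: 10·t ≡ 4 (mod 7).
    Reduce coefficients mod 7: 3·t ≡ 4 (mod 7).
    The inverse of 3 mod 7 is 5 (since 3·5 = 15 = 2·7 + 1), so t ≡ 5·4 = 20 ≡ 6 (mod 7).
    Then x = 3 + 20·6 = 123, valid modulo lcm(20, 14) = 140: x ≡ 123 (mod 140).
Verify: 123 mod 10 = 3, 123 mod 4 = 3, 123 mod 14 = 11.

x ≡ 123 (mod 140).


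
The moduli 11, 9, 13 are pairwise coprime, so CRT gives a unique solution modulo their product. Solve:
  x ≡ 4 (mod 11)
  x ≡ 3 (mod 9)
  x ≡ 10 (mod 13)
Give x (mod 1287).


Moduli 11, 9, 13 are pairwise coprime; by CRT there is a unique solution modulo M = 11 · 9 · 13 = 1287.
Solve pairwise, accumulating the modulus:
  Start with x ≡ 4 (mod 11).
  Combine with x ≡ 3 (mod 9): since gcd(11, 9) = 1, we get a unique residue mod 99.
    Write x = 4 + 11·t and substitute into x ≡ 3 (mod 9): 11·t ≡ 3 − 4 = -1 (mod 9).
    Reduce coefficients mod 9: 2·t ≡ 8 (mod 9).
    The inverse of 2 mod 9 is 5 (since 2·5 = 10 = 1·9 + 1), so t ≡ 5·8 = 40 ≡ 4 (mod 9).
    Then x = 4 + 11·4 = 48, valid modulo lcm(11, 9) = 99: x ≡ 48 (mod 99).
  Combine with x ≡ 10 (mod 13): since gcd(99, 13) = 1, we get a unique residue mod 1287.
    Write x = 48 + 99·t and substitute into x ≡ 10 (mod 13): 99·t ≡ 10 − 48 = -38 (mod 13).
    Reduce coefficients mod 13: 8·t ≡ 1 (mod 13).
    The inverse of 8 mod 13 is 5 (since 8·5 = 40 = 3·13 + 1), so t ≡ 5·1 = 5 ≡ 5 (mod 13).
    Then x = 48 + 99·5 = 543, valid modulo lcm(99, 13) = 1287: x ≡ 543 (mod 1287).
Verify: 543 mod 11 = 4 ✓, 543 mod 9 = 3 ✓, 543 mod 13 = 10 ✓.

x ≡ 543 (mod 1287).


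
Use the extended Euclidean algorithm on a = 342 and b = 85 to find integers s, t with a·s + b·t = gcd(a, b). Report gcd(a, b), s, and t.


Euclidean algorithm on (342, 85) — divide until remainder is 0:
  342 = 4 · 85 + 2
  85 = 42 · 2 + 1
  2 = 2 · 1 + 0
gcd(342, 85) = 1.
Track Bezout coefficients alongside the remainders: start with r₀ = 342 = a·1 + b·0 (s = 1, t = 0) and r₁ = 85 = a·0 + b·1 (s = 0, t = 1); each new remainder r_{k+1} = r_{k-1} − q_k·r_k inherits s_{k+1} = s_{k-1} − q_k·s_k, t_{k+1} = t_{k-1} − q_k·t_k, so r_k = a·s_k + b·t_k at every step:
  q = 4: r = 2, s = 1 − 4·0 = 1, t = 0 − 4·1 = -4  (check: 342·1 + 85·(-4) = 2)
  q = 42: r = 1, s = 0 − 42·1 = -42, t = 1 − 42·(-4) = 169  (check: 342·(-42) + 85·169 = 1)
The row with r = 1 (the gcd) gives the Bezout coefficients s = -42, t = 169.
Result: 342 · (-42) + 85 · (169) = 1.

gcd(342, 85) = 1; s = -42, t = 169 (check: 342·(-42) + 85·169 = 1).


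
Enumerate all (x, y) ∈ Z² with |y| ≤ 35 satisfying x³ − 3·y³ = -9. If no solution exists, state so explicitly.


The equation is x³ - 3y³ = -9. For fixed y, x³ = 3·y³ − 9, so a solution requires the RHS to be a perfect cube.
Strategy: iterate y from -35 to 35, compute RHS = 3·y³ − 9, and check whether it is a (positive or negative) perfect cube.
Check small values of y:
  y = 0: RHS = -9 is not a perfect cube.
  y = 1: RHS = -6 is not a perfect cube.
  y = -1: RHS = -12 is not a perfect cube.
  y = 2: RHS = 15 is not a perfect cube.
  y = -2: RHS = -33 is not a perfect cube.
  y = 3: RHS = 72 is not a perfect cube.
  y = -3: RHS = -90 is not a perfect cube.
Continuing the search up to |y| = 35 finds no solutions either.
No (x, y) in the scanned range satisfies the equation.

No integer solutions with |y| ≤ 35.


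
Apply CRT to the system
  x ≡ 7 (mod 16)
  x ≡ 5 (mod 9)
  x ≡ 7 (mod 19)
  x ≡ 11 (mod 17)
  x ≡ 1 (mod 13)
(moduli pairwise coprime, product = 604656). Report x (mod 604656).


Product of moduli M = 16 · 9 · 19 · 17 · 13 = 604656.
Merge one congruence at a time:
  Start: x ≡ 7 (mod 16).
  Combine with x ≡ 5 (mod 9); new modulus lcm = 144.
    Write x = 7 + 16·t and substitute into x ≡ 5 (mod 9): 16·t ≡ 5 − 7 = -2 (mod 9).
    Reduce coefficients mod 9: 7·t ≡ 7 (mod 9).
    The inverse of 7 mod 9 is 4 (since 7·4 = 28 = 3·9 + 1), so t ≡ 4·7 = 28 ≡ 1 (mod 9).
    Then x = 7 + 16·1 = 23, valid modulo lcm(16, 9) = 144: x ≡ 23 (mod 144).
  Combine with x ≡ 7 (mod 19); new modulus lcm = 2736.
    Write x = 23 + 144·t and substitute into x ≡ 7 (mod 19): 144·t ≡ 7 − 23 = -16 (mod 19).
    Reduce coefficients mod 19: 11·t ≡ 3 (mod 19).
    The inverse of 11 mod 19 is 7 (since 11·7 = 77 = 4·19 + 1), so t ≡ 7·3 = 21 ≡ 2 (mod 19).
    Then x = 23 + 144·2 = 311, valid modulo lcm(144, 19) = 2736: x ≡ 311 (mod 2736).
  Combine with x ≡ 11 (mod 17); new modulus lcm = 46512.
    Write x = 311 + 2736·t and substitute into x ≡ 11 (mod 17): 2736·t ≡ 11 − 311 = -300 (mod 17).
    Reduce coefficients mod 17: 16·t ≡ 6 (mod 17).
    The inverse of 16 mod 17 is 16 (since 16·16 = 256 = 15·17 + 1), so t ≡ 16·6 = 96 ≡ 11 (mod 17).
    Then x = 311 + 2736·11 = 30407, valid modulo lcm(2736, 17) = 46512: x ≡ 30407 (mod 46512).
  Combine with x ≡ 1 (mod 13); new modulus lcm = 604656.
    Write x = 30407 + 46512·t and substitute into x ≡ 1 (mod 13): 46512·t ≡ 1 − 30407 = -30406 (mod 13).
    Reduce coefficients mod 13: 11·t ≡ 1 (mod 13).
    The inverse of 11 mod 13 is 6 (since 11·6 = 66 = 5·13 + 1), so t ≡ 6·1 = 6 ≡ 6 (mod 13).
    Then x = 30407 + 46512·6 = 309479, valid modulo lcm(46512, 13) = 604656: x ≡ 309479 (mod 604656).
Verify against each original: 309479 mod 16 = 7, 309479 mod 9 = 5, 309479 mod 19 = 7, 309479 mod 17 = 11, 309479 mod 13 = 1.

x ≡ 309479 (mod 604656).


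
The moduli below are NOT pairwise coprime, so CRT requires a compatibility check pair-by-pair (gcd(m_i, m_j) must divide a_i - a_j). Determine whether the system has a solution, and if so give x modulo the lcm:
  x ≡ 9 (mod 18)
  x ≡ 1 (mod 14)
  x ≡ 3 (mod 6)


Moduli 18, 14, 6 are not pairwise coprime, so CRT works modulo lcm(m_i) when all pairwise compatibility conditions hold.
Pairwise compatibility: gcd(m_i, m_j) must divide a_i - a_j for every pair.
Merge one congruence at a time:
  Start: x ≡ 9 (mod 18).
  Combine with x ≡ 1 (mod 14): gcd(18, 14) = 2; 1 - 9 = -8, which IS divisible by 2, so compatible.
    Write x = 9 + 18·t and substitute into x ≡ 1 (mod 14): 18·t ≡ 1 − 9 = -8 (mod 14).
    Divide the congruence (and modulus) by g = 2: 9·t ≡ -4 (mod 7).
    Reduce coefficients mod 7: 2·t ≡ 3 (mod 7).
    The inverse of 2 mod 7 is 4 (since 2·4 = 8 = 1·7 + 1), so t ≡ 4·3 = 12 ≡ 5 (mod 7).
    Then x = 9 + 18·5 = 99, valid modulo lcm(18, 14) = 126: x ≡ 99 (mod 126).
  Combine with x ≡ 3 (mod 6): gcd(126, 6) = 6; 3 - 99 = -96, which IS divisible by 6, so compatible.
    Write x = 99 + 126·t and substitute into x ≡ 3 (mod 6): 126·t ≡ 3 − 99 = -96 (mod 6).
    Divide the congruence (and modulus) by g = 6: 21·t ≡ -16 (mod 1).
    Modulo 1 every t works; take t = 0.
    Then x = 99 + 126·0 = 99, valid modulo lcm(126, 6) = 126: x ≡ 99 (mod 126).
Verify: 99 mod 18 = 9, 99 mod 14 = 1, 99 mod 6 = 3.

x ≡ 99 (mod 126).


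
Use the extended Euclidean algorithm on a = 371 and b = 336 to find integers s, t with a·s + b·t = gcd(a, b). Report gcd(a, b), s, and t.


Euclidean algorithm on (371, 336) — divide until remainder is 0:
  371 = 1 · 336 + 35
  336 = 9 · 35 + 21
  35 = 1 · 21 + 14
  21 = 1 · 14 + 7
  14 = 2 · 7 + 0
gcd(371, 336) = 7.
Track Bezout coefficients alongside the remainders: start with r₀ = 371 = a·1 + b·0 (s = 1, t = 0) and r₁ = 336 = a·0 + b·1 (s = 0, t = 1); each new remainder r_{k+1} = r_{k-1} − q_k·r_k inherits s_{k+1} = s_{k-1} − q_k·s_k, t_{k+1} = t_{k-1} − q_k·t_k, so r_k = a·s_k + b·t_k at every step:
  q = 1: r = 35, s = 1 − 1·0 = 1, t = 0 − 1·1 = -1  (check: 371·1 + 336·(-1) = 35)
  q = 9: r = 21, s = 0 − 9·1 = -9, t = 1 − 9·(-1) = 10  (check: 371·(-9) + 336·10 = 21)
  q = 1: r = 14, s = 1 − 1·(-9) = 10, t = -1 − 1·10 = -11  (check: 371·10 + 336·(-11) = 14)
  q = 1: r = 7, s = -9 − 1·10 = -19, t = 10 − 1·(-11) = 21  (check: 371·(-19) + 336·21 = 7)
The row with r = 7 (the gcd) gives the Bezout coefficients s = -19, t = 21.
Result: 371 · (-19) + 336 · (21) = 7.

gcd(371, 336) = 7; s = -19, t = 21 (check: 371·(-19) + 336·21 = 7).


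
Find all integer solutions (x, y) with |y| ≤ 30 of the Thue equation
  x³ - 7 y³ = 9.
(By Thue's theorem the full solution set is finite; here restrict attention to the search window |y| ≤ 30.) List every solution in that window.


The equation is x³ - 7y³ = 9. For fixed y, x³ = 7·y³ + 9, so a solution requires the RHS to be a perfect cube.
Strategy: iterate y from -30 to 30, compute RHS = 7·y³ + 9, and check whether it is a (positive or negative) perfect cube.
Check small values of y:
  y = 0: RHS = 9 is not a perfect cube.
  y = 1: RHS = 16 is not a perfect cube.
  y = -1: RHS = 2 is not a perfect cube.
  y = 2: RHS = 65 is not a perfect cube.
  y = -2: RHS = -47 is not a perfect cube.
  y = 3: RHS = 198 is not a perfect cube.
  y = -3: RHS = -180 is not a perfect cube.
Continuing the search up to |y| = 30 finds no solutions either.
No (x, y) in the scanned range satisfies the equation.

No integer solutions with |y| ≤ 30.


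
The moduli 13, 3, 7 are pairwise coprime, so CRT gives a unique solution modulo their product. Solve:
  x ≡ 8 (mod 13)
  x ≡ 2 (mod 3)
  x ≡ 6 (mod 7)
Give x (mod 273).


Moduli 13, 3, 7 are pairwise coprime; by CRT there is a unique solution modulo M = 13 · 3 · 7 = 273.
Solve pairwise, accumulating the modulus:
  Start with x ≡ 8 (mod 13).
  Combine with x ≡ 2 (mod 3): since gcd(13, 3) = 1, we get a unique residue mod 39.
    Write x = 8 + 13·t and substitute into x ≡ 2 (mod 3): 13·t ≡ 2 − 8 = -6 (mod 3).
    Reduce coefficients mod 3: 1·t ≡ 0 (mod 3).
    So t ≡ 0 (mod 3).
    Then x = 8 + 13·0 = 8, valid modulo lcm(13, 3) = 39: x ≡ 8 (mod 39).
  Combine with x ≡ 6 (mod 7): since gcd(39, 7) = 1, we get a unique residue mod 273.
    Write x = 8 + 39·t and substitute into x ≡ 6 (mod 7): 39·t ≡ 6 − 8 = -2 (mod 7).
    Reduce coefficients mod 7: 4·t ≡ 5 (mod 7).
    The inverse of 4 mod 7 is 2 (since 4·2 = 8 = 1·7 + 1), so t ≡ 2·5 = 10 ≡ 3 (mod 7).
    Then x = 8 + 39·3 = 125, valid modulo lcm(39, 7) = 273: x ≡ 125 (mod 273).
Verify: 125 mod 13 = 8 ✓, 125 mod 3 = 2 ✓, 125 mod 7 = 6 ✓.

x ≡ 125 (mod 273).


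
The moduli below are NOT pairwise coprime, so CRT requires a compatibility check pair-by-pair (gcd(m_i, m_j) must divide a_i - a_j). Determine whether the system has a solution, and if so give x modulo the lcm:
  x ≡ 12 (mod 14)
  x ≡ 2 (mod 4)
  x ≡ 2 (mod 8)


Moduli 14, 4, 8 are not pairwise coprime, so CRT works modulo lcm(m_i) when all pairwise compatibility conditions hold.
Pairwise compatibility: gcd(m_i, m_j) must divide a_i - a_j for every pair.
Merge one congruence at a time:
  Start: x ≡ 12 (mod 14).
  Combine with x ≡ 2 (mod 4): gcd(14, 4) = 2; 2 - 12 = -10, which IS divisible by 2, so compatible.
    Write x = 12 + 14·t and substitute into x ≡ 2 (mod 4): 14·t ≡ 2 − 12 = -10 (mod 4).
    Divide the congruence (and modulus) by g = 2: 7·t ≡ -5 (mod 2).
    Reduce coefficients mod 2: 1·t ≡ 1 (mod 2).
    So t ≡ 1 (mod 2).
    Then x = 12 + 14·1 = 26, valid modulo lcm(14, 4) = 28: x ≡ 26 (mod 28).
  Combine with x ≡ 2 (mod 8): gcd(28, 8) = 4; 2 - 26 = -24, which IS divisible by 4, so compatible.
    Write x = 26 + 28·t and substitute into x ≡ 2 (mod 8): 28·t ≡ 2 − 26 = -24 (mod 8).
    Divide the congruence (and modulus) by g = 4: 7·t ≡ -6 (mod 2).
    Reduce coefficients mod 2: 1·t ≡ 0 (mod 2).
    So t ≡ 0 (mod 2).
    Then x = 26 + 28·0 = 26, valid modulo lcm(28, 8) = 56: x ≡ 26 (mod 56).
Verify: 26 mod 14 = 12, 26 mod 4 = 2, 26 mod 8 = 2.

x ≡ 26 (mod 56).


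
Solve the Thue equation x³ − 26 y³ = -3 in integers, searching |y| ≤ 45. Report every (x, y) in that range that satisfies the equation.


The equation is x³ - 26y³ = -3. For fixed y, x³ = 26·y³ − 3, so a solution requires the RHS to be a perfect cube.
Strategy: iterate y from -45 to 45, compute RHS = 26·y³ − 3, and check whether it is a (positive or negative) perfect cube.
Check small values of y:
  y = 0: RHS = -3 is not a perfect cube.
  y = 1: RHS = 23 is not a perfect cube.
  y = -1: RHS = -29 is not a perfect cube.
  y = 2: RHS = 205 is not a perfect cube.
  y = -2: RHS = -211 is not a perfect cube.
  y = 3: RHS = 699 is not a perfect cube.
  y = -3: RHS = -705 is not a perfect cube.
Continuing the search up to |y| = 45 finds no solutions either.
No (x, y) in the scanned range satisfies the equation.

No integer solutions with |y| ≤ 45.


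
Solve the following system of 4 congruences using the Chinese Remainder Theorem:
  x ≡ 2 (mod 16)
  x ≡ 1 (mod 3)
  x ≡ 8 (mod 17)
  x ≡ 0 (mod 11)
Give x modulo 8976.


Product of moduli M = 16 · 3 · 17 · 11 = 8976.
Merge one congruence at a time:
  Start: x ≡ 2 (mod 16).
  Combine with x ≡ 1 (mod 3); new modulus lcm = 48.
    Write x = 2 + 16·t and substitute into x ≡ 1 (mod 3): 16·t ≡ 1 − 2 = -1 (mod 3).
    Reduce coefficients mod 3: 1·t ≡ 2 (mod 3).
    So t ≡ 2 (mod 3).
    Then x = 2 + 16·2 = 34, valid modulo lcm(16, 3) = 48: x ≡ 34 (mod 48).
  Combine with x ≡ 8 (mod 17); new modulus lcm = 816.
    Write x = 34 + 48·t and substitute into x ≡ 8 (mod 17): 48·t ≡ 8 − 34 = -26 (mod 17).
    Reduce coefficients mod 17: 14·t ≡ 8 (mod 17).
    The inverse of 14 mod 17 is 11 (since 14·11 = 154 = 9·17 + 1), so t ≡ 11·8 = 88 ≡ 3 (mod 17).
    Then x = 34 + 48·3 = 178, valid modulo lcm(48, 17) = 816: x ≡ 178 (mod 816).
  Combine with x ≡ 0 (mod 11); new modulus lcm = 8976.
    Write x = 178 + 816·t and substitute into x ≡ 0 (mod 11): 816·t ≡ 0 − 178 = -178 (mod 11).
    Reduce coefficients mod 11: 2·t ≡ 9 (mod 11).
    The inverse of 2 mod 11 is 6 (since 2·6 = 12 = 1·11 + 1), so t ≡ 6·9 = 54 ≡ 10 (mod 11).
    Then x = 178 + 816·10 = 8338, valid modulo lcm(816, 11) = 8976: x ≡ 8338 (mod 8976).
Verify against each original: 8338 mod 16 = 2, 8338 mod 3 = 1, 8338 mod 17 = 8, 8338 mod 11 = 0.

x ≡ 8338 (mod 8976).
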